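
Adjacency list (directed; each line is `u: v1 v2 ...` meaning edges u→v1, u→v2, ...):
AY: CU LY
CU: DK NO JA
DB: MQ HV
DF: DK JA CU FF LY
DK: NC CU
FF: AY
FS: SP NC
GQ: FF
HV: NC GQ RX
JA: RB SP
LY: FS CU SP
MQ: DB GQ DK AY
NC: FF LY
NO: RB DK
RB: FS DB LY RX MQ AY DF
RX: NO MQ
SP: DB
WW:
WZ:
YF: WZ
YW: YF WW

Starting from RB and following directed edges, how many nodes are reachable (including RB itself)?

BFS from RB visits: RB, RX, MQ, LY, FS, DF, DB, AY, NO, GQ, DK, SP, CU, NC, JA, FF, HV
Reachable nodes: 17 of 21 total.

17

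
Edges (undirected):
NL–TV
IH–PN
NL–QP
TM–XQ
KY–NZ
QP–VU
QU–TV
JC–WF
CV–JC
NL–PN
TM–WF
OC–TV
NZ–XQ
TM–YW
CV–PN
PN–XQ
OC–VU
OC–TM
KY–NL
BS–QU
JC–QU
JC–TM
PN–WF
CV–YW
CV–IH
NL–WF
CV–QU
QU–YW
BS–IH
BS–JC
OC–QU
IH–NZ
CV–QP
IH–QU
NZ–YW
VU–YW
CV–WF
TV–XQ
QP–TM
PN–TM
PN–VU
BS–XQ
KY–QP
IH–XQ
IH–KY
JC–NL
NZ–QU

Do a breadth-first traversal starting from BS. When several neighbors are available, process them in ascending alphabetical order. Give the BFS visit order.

BS, IH, JC, QU, XQ, CV, KY, NZ, PN, NL, TM, WF, OC, TV, YW, QP, VU

Visit BS; enqueue IH, JC, QU, XQ → queue [IH, JC, QU, XQ]
Visit IH; enqueue CV, KY, NZ, PN → queue [JC, QU, XQ, CV, KY, NZ, PN]
Visit JC; enqueue NL, TM, WF → queue [QU, XQ, CV, KY, NZ, PN, NL, TM, WF]
Visit QU; enqueue OC, TV, YW → queue [XQ, CV, KY, NZ, PN, NL, TM, WF, OC, TV, YW]
Visit XQ → queue [CV, KY, NZ, PN, NL, TM, WF, OC, TV, YW]
Visit CV; enqueue QP → queue [KY, NZ, PN, NL, TM, WF, OC, TV, YW, QP]
Visit KY → queue [NZ, PN, NL, TM, WF, OC, TV, YW, QP]
Visit NZ → queue [PN, NL, TM, WF, OC, TV, YW, QP]
Visit PN; enqueue VU → queue [NL, TM, WF, OC, TV, YW, QP, VU]
Visit NL → queue [TM, WF, OC, TV, YW, QP, VU]
Visit TM → queue [WF, OC, TV, YW, QP, VU]
Visit WF → queue [OC, TV, YW, QP, VU]
Visit OC → queue [TV, YW, QP, VU]
Visit TV → queue [YW, QP, VU]
Visit YW → queue [QP, VU]
Visit QP → queue [VU]
Visit VU → queue []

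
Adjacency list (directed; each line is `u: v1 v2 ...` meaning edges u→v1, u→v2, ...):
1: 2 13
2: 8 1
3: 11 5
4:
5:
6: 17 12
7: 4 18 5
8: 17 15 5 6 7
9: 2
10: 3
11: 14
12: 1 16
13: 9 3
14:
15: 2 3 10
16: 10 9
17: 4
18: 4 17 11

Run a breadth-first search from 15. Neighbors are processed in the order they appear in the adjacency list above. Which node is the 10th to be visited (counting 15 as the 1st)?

Visit 15; enqueue 2, 3, 10 → queue [2, 3, 10]
Visit 2; enqueue 8, 1 → queue [3, 10, 8, 1]
Visit 3; enqueue 11, 5 → queue [10, 8, 1, 11, 5]
Visit 10 → queue [8, 1, 11, 5]
Visit 8; enqueue 17, 6, 7 → queue [1, 11, 5, 17, 6, 7]
Visit 1; enqueue 13 → queue [11, 5, 17, 6, 7, 13]
Visit 11; enqueue 14 → queue [5, 17, 6, 7, 13, 14]
Visit 5 → queue [17, 6, 7, 13, 14]
Visit 17; enqueue 4 → queue [6, 7, 13, 14, 4]
Visit 6; enqueue 12 → queue [7, 13, 14, 4, 12]
Visit 7; enqueue 18 → queue [13, 14, 4, 12, 18]
Visit 13; enqueue 9 → queue [14, 4, 12, 18, 9]
Visit 14 → queue [4, 12, 18, 9]
Visit 4 → queue [12, 18, 9]
Visit 12; enqueue 16 → queue [18, 9, 16]
Visit 18 → queue [9, 16]
Visit 9 → queue [16]
Visit 16 → queue []

Visit order: 15, 2, 3, 10, 8, 1, 11, 5, 17, 6, 7, 13, 14, 4, 12, 18, 9, 16

6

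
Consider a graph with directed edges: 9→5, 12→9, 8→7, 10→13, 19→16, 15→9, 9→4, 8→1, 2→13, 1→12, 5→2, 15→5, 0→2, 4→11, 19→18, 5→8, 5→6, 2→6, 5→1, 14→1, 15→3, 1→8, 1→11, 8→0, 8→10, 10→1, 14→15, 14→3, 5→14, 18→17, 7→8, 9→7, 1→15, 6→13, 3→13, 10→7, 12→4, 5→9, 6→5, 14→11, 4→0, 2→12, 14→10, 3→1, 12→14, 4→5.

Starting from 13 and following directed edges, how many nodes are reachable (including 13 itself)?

BFS from 13 visits: 13
Reachable nodes: 1 of 20 total.

1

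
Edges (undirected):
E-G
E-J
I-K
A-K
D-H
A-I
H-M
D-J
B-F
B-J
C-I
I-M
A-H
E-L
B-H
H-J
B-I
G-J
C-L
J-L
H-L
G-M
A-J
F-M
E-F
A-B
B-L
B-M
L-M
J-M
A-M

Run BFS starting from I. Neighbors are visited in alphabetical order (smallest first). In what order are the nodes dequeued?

Visit I; enqueue A, B, C, K, M → queue [A, B, C, K, M]
Visit A; enqueue H, J → queue [B, C, K, M, H, J]
Visit B; enqueue F, L → queue [C, K, M, H, J, F, L]
Visit C → queue [K, M, H, J, F, L]
Visit K → queue [M, H, J, F, L]
Visit M; enqueue G → queue [H, J, F, L, G]
Visit H; enqueue D → queue [J, F, L, G, D]
Visit J; enqueue E → queue [F, L, G, D, E]
Visit F → queue [L, G, D, E]
Visit L → queue [G, D, E]
Visit G → queue [D, E]
Visit D → queue [E]
Visit E → queue []

I A B C K M H J F L G D E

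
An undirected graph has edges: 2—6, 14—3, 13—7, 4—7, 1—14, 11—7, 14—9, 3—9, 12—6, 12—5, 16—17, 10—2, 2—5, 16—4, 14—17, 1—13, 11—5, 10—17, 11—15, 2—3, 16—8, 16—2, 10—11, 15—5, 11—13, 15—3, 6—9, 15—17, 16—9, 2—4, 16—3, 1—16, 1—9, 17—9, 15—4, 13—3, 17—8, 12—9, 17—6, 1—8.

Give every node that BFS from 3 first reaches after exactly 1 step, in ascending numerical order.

2, 9, 13, 14, 15, 16

Level 0: 3
Level 1: 2, 9, 13, 14, 15, 16
Level 2: 1, 4, 5, 6, 7, 8, 10, 11, 12, 17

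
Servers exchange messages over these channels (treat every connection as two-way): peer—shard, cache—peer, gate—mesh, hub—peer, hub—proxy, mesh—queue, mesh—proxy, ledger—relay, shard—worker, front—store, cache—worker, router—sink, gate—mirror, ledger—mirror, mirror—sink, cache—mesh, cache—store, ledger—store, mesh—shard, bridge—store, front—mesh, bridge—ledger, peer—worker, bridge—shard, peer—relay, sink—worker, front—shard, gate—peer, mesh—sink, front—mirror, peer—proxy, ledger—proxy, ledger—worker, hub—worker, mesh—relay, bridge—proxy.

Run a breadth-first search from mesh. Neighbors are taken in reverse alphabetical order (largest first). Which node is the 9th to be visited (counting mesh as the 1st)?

cache

Visit mesh; enqueue sink, shard, relay, queue, proxy, gate, front, cache → queue [sink, shard, relay, queue, proxy, gate, front, cache]
Visit sink; enqueue worker, router, mirror → queue [shard, relay, queue, proxy, gate, front, cache, worker, router, mirror]
Visit shard; enqueue peer, bridge → queue [relay, queue, proxy, gate, front, cache, worker, router, mirror, peer, bridge]
Visit relay; enqueue ledger → queue [queue, proxy, gate, front, cache, worker, router, mirror, peer, bridge, ledger]
Visit queue → queue [proxy, gate, front, cache, worker, router, mirror, peer, bridge, ledger]
Visit proxy; enqueue hub → queue [gate, front, cache, worker, router, mirror, peer, bridge, ledger, hub]
Visit gate → queue [front, cache, worker, router, mirror, peer, bridge, ledger, hub]
Visit front; enqueue store → queue [cache, worker, router, mirror, peer, bridge, ledger, hub, store]
Visit cache → queue [worker, router, mirror, peer, bridge, ledger, hub, store]
Visit worker → queue [router, mirror, peer, bridge, ledger, hub, store]
Visit router → queue [mirror, peer, bridge, ledger, hub, store]
Visit mirror → queue [peer, bridge, ledger, hub, store]
Visit peer → queue [bridge, ledger, hub, store]
Visit bridge → queue [ledger, hub, store]
Visit ledger → queue [hub, store]
Visit hub → queue [store]
Visit store → queue []

Visit order: mesh, sink, shard, relay, queue, proxy, gate, front, cache, worker, router, mirror, peer, bridge, ledger, hub, store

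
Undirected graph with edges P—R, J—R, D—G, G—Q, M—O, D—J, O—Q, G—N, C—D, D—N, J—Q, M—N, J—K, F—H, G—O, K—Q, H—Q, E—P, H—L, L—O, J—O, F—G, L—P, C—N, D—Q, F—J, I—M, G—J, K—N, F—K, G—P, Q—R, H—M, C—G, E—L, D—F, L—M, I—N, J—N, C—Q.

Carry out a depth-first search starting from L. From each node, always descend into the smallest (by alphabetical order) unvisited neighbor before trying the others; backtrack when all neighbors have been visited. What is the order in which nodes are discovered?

Visit L
L → E
E → P
P → G
G → C
C → D
D → F
F → H
H → M
M → I
I → N
N → J
J → K
K → Q
Q → O
Q → R

L E P G C D F H M I N J K Q O R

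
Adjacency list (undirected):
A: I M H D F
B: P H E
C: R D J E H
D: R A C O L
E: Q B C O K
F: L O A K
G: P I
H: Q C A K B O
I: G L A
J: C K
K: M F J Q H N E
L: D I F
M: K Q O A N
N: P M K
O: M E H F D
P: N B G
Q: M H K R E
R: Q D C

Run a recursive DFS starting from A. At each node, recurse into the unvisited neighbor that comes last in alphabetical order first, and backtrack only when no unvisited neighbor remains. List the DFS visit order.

A M Q R D O H K N P G I L F B E C J

Visit A
A → M
M → Q
Q → R
R → D
D → O
O → H
H → K
K → N
N → P
P → G
G → I
I → L
L → F
P → B
B → E
E → C
C → J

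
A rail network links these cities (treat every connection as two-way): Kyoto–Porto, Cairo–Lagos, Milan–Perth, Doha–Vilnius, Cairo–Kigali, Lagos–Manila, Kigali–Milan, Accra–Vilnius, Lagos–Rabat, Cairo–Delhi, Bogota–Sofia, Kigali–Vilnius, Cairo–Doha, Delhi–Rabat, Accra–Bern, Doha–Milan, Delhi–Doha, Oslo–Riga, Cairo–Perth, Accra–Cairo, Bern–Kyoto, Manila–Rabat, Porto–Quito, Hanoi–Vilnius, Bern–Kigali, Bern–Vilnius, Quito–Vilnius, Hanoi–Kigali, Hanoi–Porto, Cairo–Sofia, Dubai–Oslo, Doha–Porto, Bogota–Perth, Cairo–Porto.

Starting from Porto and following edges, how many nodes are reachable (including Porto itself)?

18

BFS from Porto visits: Porto, Cairo, Doha, Hanoi, Kyoto, Quito, Accra, Delhi, Kigali, Lagos, Perth, Sofia, Milan, Vilnius, Bern, Rabat, Manila, Bogota
Reachable nodes: 18 of 21 total.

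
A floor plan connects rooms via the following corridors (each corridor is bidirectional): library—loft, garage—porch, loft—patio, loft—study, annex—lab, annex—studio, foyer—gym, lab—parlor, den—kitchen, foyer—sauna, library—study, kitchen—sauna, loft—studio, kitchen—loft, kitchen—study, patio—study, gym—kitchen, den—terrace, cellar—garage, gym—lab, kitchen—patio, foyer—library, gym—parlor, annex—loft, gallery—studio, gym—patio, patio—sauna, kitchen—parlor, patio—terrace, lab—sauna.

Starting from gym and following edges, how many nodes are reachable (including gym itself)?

BFS from gym visits: gym, patio, parlor, lab, kitchen, foyer, terrace, study, sauna, loft, annex, den, library, studio, gallery
Reachable nodes: 15 of 18 total.

15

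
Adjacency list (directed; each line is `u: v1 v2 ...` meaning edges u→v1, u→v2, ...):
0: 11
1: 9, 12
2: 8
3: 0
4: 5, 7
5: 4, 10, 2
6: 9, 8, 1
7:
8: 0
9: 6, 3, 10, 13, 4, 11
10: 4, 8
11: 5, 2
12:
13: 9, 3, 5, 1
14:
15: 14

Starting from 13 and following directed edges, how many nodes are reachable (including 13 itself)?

14

BFS from 13 visits: 13, 9, 3, 5, 1, 6, 10, 4, 11, 0, 2, 12, 8, 7
Reachable nodes: 14 of 16 total.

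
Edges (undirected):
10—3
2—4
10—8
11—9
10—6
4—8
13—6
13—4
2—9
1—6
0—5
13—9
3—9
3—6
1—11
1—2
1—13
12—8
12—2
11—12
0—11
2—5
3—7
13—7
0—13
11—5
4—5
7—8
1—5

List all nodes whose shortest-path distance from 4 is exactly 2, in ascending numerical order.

Level 0: 4
Level 1: 2, 5, 8, 13
Level 2: 0, 1, 6, 7, 9, 10, 11, 12
Level 3: 3

0, 1, 6, 7, 9, 10, 11, 12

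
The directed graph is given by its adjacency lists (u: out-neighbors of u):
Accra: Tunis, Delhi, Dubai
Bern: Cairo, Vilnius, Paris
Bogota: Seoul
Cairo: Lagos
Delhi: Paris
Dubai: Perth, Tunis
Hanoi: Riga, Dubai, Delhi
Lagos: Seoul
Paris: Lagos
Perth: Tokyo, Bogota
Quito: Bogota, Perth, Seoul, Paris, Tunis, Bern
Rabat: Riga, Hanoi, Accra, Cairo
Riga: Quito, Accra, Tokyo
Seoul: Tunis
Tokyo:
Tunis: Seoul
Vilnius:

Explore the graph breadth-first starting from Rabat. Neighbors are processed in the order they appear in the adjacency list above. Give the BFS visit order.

Rabat, Riga, Hanoi, Accra, Cairo, Quito, Tokyo, Dubai, Delhi, Tunis, Lagos, Bogota, Perth, Seoul, Paris, Bern, Vilnius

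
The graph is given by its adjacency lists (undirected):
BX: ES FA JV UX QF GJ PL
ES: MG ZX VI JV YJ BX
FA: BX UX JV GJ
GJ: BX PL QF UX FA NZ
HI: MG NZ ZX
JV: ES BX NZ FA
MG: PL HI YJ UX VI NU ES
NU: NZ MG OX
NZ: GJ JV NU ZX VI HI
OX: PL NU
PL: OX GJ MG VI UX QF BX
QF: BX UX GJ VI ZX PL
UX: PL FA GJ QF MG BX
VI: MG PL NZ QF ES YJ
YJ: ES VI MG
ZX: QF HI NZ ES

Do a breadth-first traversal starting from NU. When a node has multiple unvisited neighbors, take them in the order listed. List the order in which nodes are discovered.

Visit NU; enqueue NZ, MG, OX → queue [NZ, MG, OX]
Visit NZ; enqueue GJ, JV, ZX, VI, HI → queue [MG, OX, GJ, JV, ZX, VI, HI]
Visit MG; enqueue PL, YJ, UX, ES → queue [OX, GJ, JV, ZX, VI, HI, PL, YJ, UX, ES]
Visit OX → queue [GJ, JV, ZX, VI, HI, PL, YJ, UX, ES]
Visit GJ; enqueue BX, QF, FA → queue [JV, ZX, VI, HI, PL, YJ, UX, ES, BX, QF, FA]
Visit JV → queue [ZX, VI, HI, PL, YJ, UX, ES, BX, QF, FA]
Visit ZX → queue [VI, HI, PL, YJ, UX, ES, BX, QF, FA]
Visit VI → queue [HI, PL, YJ, UX, ES, BX, QF, FA]
Visit HI → queue [PL, YJ, UX, ES, BX, QF, FA]
Visit PL → queue [YJ, UX, ES, BX, QF, FA]
Visit YJ → queue [UX, ES, BX, QF, FA]
Visit UX → queue [ES, BX, QF, FA]
Visit ES → queue [BX, QF, FA]
Visit BX → queue [QF, FA]
Visit QF → queue [FA]
Visit FA → queue []

NU, NZ, MG, OX, GJ, JV, ZX, VI, HI, PL, YJ, UX, ES, BX, QF, FA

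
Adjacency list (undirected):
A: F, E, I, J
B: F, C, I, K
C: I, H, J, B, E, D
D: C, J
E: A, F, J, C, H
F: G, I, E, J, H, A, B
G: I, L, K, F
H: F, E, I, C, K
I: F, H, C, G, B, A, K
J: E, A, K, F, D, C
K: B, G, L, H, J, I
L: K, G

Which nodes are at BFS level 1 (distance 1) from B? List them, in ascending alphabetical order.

Level 0: B
Level 1: C, F, I, K
Level 2: A, D, E, G, H, J, L

C, F, I, K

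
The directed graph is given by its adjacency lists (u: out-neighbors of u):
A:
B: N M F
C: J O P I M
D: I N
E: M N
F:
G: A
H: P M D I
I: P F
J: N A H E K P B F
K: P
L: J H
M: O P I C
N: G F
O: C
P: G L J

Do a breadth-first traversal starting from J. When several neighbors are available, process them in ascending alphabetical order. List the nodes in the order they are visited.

J, A, B, E, F, H, K, N, P, M, D, I, G, L, C, O

Visit J; enqueue A, B, E, F, H, K, N, P → queue [A, B, E, F, H, K, N, P]
Visit A → queue [B, E, F, H, K, N, P]
Visit B; enqueue M → queue [E, F, H, K, N, P, M]
Visit E → queue [F, H, K, N, P, M]
Visit F → queue [H, K, N, P, M]
Visit H; enqueue D, I → queue [K, N, P, M, D, I]
Visit K → queue [N, P, M, D, I]
Visit N; enqueue G → queue [P, M, D, I, G]
Visit P; enqueue L → queue [M, D, I, G, L]
Visit M; enqueue C, O → queue [D, I, G, L, C, O]
Visit D → queue [I, G, L, C, O]
Visit I → queue [G, L, C, O]
Visit G → queue [L, C, O]
Visit L → queue [C, O]
Visit C → queue [O]
Visit O → queue []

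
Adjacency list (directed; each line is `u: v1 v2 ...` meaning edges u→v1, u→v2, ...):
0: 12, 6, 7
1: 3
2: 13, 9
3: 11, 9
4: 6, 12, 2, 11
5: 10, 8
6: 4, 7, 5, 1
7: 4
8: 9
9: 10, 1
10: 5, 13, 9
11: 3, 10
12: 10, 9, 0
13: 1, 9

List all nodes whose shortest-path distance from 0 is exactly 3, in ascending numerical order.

Level 0: 0
Level 1: 6, 7, 12
Level 2: 1, 4, 5, 9, 10
Level 3: 2, 3, 8, 11, 13

2, 3, 8, 11, 13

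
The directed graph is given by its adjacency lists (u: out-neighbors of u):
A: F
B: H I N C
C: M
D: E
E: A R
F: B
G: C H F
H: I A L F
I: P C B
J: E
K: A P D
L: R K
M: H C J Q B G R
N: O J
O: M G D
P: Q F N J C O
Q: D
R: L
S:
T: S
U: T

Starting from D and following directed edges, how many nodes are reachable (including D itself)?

BFS from D visits: D, E, R, A, L, F, K, B, P, N, I, H, C, Q, O, J, M, G
Reachable nodes: 18 of 21 total.

18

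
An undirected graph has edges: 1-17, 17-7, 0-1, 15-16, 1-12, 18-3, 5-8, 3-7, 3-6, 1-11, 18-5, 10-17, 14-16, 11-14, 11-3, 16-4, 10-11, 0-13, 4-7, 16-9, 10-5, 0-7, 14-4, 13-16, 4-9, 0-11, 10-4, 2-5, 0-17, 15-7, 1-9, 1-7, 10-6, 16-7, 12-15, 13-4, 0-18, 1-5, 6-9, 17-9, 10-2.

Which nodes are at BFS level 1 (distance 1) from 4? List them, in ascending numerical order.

7, 9, 10, 13, 14, 16

Level 0: 4
Level 1: 7, 9, 10, 13, 14, 16
Level 2: 0, 1, 2, 3, 5, 6, 11, 15, 17
Level 3: 8, 12, 18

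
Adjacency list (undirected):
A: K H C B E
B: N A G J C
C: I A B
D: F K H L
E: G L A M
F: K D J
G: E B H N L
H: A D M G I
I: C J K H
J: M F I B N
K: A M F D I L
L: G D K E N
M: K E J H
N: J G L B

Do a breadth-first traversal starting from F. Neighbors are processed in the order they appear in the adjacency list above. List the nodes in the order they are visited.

Visit F; enqueue K, D, J → queue [K, D, J]
Visit K; enqueue A, M, I, L → queue [D, J, A, M, I, L]
Visit D; enqueue H → queue [J, A, M, I, L, H]
Visit J; enqueue B, N → queue [A, M, I, L, H, B, N]
Visit A; enqueue C, E → queue [M, I, L, H, B, N, C, E]
Visit M → queue [I, L, H, B, N, C, E]
Visit I → queue [L, H, B, N, C, E]
Visit L; enqueue G → queue [H, B, N, C, E, G]
Visit H → queue [B, N, C, E, G]
Visit B → queue [N, C, E, G]
Visit N → queue [C, E, G]
Visit C → queue [E, G]
Visit E → queue [G]
Visit G → queue []

F → K → D → J → A → M → I → L → H → B → N → C → E → G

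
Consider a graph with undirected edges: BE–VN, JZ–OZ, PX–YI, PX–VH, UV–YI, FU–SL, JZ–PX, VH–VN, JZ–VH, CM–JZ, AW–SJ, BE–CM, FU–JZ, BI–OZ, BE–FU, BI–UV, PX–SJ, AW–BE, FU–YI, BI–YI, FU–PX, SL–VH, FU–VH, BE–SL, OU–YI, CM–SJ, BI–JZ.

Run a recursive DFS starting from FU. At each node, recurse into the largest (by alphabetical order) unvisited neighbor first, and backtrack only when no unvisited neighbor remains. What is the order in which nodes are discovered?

FU -> YI -> UV -> BI -> OZ -> JZ -> VH -> VN -> BE -> SL -> CM -> SJ -> PX -> AW -> OU

Visit FU
FU → YI
YI → UV
UV → BI
BI → OZ
OZ → JZ
JZ → VH
VH → VN
VN → BE
BE → SL
BE → CM
CM → SJ
SJ → PX
SJ → AW
YI → OU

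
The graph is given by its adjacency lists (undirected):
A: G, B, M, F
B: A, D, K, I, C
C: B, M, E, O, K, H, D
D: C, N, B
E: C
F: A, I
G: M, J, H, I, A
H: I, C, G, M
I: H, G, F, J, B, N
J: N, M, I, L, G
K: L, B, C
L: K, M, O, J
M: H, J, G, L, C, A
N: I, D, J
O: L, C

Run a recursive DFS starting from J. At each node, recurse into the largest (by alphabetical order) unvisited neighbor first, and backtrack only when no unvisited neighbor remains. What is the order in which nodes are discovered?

J, N, I, H, M, L, O, C, K, B, D, A, G, F, E

Visit J
J → N
N → I
I → H
H → M
M → L
L → O
O → C
C → K
K → B
B → D
B → A
A → G
A → F
C → E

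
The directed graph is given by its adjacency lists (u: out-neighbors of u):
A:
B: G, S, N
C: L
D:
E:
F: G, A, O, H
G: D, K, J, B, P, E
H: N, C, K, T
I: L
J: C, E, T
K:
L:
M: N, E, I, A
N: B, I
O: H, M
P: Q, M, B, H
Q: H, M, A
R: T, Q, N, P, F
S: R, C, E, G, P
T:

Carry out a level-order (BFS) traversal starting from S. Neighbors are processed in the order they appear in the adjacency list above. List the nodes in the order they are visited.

S, R, C, E, G, P, T, Q, N, F, L, D, K, J, B, M, H, A, I, O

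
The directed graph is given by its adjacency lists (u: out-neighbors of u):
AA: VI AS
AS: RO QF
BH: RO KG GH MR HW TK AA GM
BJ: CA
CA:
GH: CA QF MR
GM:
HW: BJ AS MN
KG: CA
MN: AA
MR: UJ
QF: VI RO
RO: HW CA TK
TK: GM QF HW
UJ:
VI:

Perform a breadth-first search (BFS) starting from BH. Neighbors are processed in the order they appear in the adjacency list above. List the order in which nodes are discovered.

Visit BH; enqueue RO, KG, GH, MR, HW, TK, AA, GM → queue [RO, KG, GH, MR, HW, TK, AA, GM]
Visit RO; enqueue CA → queue [KG, GH, MR, HW, TK, AA, GM, CA]
Visit KG → queue [GH, MR, HW, TK, AA, GM, CA]
Visit GH; enqueue QF → queue [MR, HW, TK, AA, GM, CA, QF]
Visit MR; enqueue UJ → queue [HW, TK, AA, GM, CA, QF, UJ]
Visit HW; enqueue BJ, AS, MN → queue [TK, AA, GM, CA, QF, UJ, BJ, AS, MN]
Visit TK → queue [AA, GM, CA, QF, UJ, BJ, AS, MN]
Visit AA; enqueue VI → queue [GM, CA, QF, UJ, BJ, AS, MN, VI]
Visit GM → queue [CA, QF, UJ, BJ, AS, MN, VI]
Visit CA → queue [QF, UJ, BJ, AS, MN, VI]
Visit QF → queue [UJ, BJ, AS, MN, VI]
Visit UJ → queue [BJ, AS, MN, VI]
Visit BJ → queue [AS, MN, VI]
Visit AS → queue [MN, VI]
Visit MN → queue [VI]
Visit VI → queue []

BH → RO → KG → GH → MR → HW → TK → AA → GM → CA → QF → UJ → BJ → AS → MN → VI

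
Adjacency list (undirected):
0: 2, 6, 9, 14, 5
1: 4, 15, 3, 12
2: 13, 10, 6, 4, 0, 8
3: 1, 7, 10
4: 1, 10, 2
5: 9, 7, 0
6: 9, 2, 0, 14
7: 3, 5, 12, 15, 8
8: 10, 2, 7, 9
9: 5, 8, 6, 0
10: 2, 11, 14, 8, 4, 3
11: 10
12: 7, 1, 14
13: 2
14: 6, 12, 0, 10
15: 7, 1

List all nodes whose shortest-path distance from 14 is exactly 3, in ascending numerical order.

13, 15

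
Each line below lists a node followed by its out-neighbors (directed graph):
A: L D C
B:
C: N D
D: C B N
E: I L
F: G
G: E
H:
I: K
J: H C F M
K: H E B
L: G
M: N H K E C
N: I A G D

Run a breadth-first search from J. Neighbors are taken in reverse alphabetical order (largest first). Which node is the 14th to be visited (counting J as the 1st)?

L

Visit J; enqueue M, H, F, C → queue [M, H, F, C]
Visit M; enqueue N, K, E → queue [H, F, C, N, K, E]
Visit H → queue [F, C, N, K, E]
Visit F; enqueue G → queue [C, N, K, E, G]
Visit C; enqueue D → queue [N, K, E, G, D]
Visit N; enqueue I, A → queue [K, E, G, D, I, A]
Visit K; enqueue B → queue [E, G, D, I, A, B]
Visit E; enqueue L → queue [G, D, I, A, B, L]
Visit G → queue [D, I, A, B, L]
Visit D → queue [I, A, B, L]
Visit I → queue [A, B, L]
Visit A → queue [B, L]
Visit B → queue [L]
Visit L → queue []

Visit order: J, M, H, F, C, N, K, E, G, D, I, A, B, L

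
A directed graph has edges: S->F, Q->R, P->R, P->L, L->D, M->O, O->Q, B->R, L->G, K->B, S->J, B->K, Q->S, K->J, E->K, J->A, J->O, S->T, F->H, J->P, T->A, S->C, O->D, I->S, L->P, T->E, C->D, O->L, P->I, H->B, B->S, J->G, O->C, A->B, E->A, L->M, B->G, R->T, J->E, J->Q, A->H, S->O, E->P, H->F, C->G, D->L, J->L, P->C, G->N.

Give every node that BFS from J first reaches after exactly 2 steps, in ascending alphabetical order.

Level 0: J
Level 1: A, E, G, L, O, P, Q
Level 2: B, C, D, H, I, K, M, N, R, S
Level 3: F, T

B, C, D, H, I, K, M, N, R, S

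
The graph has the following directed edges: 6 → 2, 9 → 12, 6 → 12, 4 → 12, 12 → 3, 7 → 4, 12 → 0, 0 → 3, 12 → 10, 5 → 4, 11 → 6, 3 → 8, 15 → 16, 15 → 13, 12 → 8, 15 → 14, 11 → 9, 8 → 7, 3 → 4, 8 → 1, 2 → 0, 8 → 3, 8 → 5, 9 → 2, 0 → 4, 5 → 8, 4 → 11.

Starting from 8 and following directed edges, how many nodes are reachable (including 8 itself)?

13

BFS from 8 visits: 8, 1, 3, 5, 7, 4, 11, 12, 6, 9, 0, 10, 2
Reachable nodes: 13 of 17 total.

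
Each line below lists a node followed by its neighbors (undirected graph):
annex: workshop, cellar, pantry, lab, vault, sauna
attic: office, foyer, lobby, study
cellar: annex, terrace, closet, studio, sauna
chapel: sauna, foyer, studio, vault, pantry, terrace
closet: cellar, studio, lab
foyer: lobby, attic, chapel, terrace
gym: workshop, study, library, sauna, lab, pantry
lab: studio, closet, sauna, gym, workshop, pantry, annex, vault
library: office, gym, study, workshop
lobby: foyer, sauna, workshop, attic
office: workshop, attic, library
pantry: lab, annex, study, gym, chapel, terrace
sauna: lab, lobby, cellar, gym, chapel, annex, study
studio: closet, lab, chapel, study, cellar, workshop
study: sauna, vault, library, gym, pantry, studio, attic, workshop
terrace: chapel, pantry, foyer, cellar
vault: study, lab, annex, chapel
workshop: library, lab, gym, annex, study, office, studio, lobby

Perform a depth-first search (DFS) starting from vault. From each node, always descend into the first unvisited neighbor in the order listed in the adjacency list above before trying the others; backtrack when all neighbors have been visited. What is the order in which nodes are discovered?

vault, study, sauna, lab, studio, closet, cellar, annex, workshop, library, office, attic, foyer, lobby, chapel, pantry, gym, terrace

Visit vault
vault → study
study → sauna
sauna → lab
lab → studio
studio → closet
closet → cellar
cellar → annex
annex → workshop
workshop → library
library → office
office → attic
attic → foyer
foyer → lobby
foyer → chapel
chapel → pantry
pantry → gym
pantry → terrace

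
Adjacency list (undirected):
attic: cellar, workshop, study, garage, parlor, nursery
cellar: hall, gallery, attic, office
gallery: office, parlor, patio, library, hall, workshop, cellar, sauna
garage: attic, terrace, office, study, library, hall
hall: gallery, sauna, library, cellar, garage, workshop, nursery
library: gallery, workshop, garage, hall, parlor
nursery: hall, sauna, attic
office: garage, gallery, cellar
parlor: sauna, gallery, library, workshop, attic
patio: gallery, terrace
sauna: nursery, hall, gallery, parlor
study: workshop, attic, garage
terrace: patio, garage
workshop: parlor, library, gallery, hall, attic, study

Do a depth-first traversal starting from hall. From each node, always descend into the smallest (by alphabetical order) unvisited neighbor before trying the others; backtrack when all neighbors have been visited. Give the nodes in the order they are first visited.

hall, cellar, attic, garage, library, gallery, office, parlor, sauna, nursery, workshop, study, patio, terrace

Visit hall
hall → cellar
cellar → attic
attic → garage
garage → library
library → gallery
gallery → office
gallery → parlor
parlor → sauna
sauna → nursery
parlor → workshop
workshop → study
gallery → patio
patio → terrace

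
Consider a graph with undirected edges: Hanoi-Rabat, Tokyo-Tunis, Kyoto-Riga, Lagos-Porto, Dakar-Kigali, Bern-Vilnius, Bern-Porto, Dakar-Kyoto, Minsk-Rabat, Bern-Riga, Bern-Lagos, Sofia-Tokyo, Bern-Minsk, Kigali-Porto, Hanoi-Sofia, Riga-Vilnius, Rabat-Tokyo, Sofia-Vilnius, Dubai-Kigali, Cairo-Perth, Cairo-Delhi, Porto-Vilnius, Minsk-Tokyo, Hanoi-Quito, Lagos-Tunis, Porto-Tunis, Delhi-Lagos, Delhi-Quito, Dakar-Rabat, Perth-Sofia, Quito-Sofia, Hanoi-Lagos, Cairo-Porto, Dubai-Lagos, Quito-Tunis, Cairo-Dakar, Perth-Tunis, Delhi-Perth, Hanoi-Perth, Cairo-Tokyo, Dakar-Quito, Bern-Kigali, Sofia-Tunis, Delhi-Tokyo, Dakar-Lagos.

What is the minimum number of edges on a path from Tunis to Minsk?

2

Level 0: Tunis
Level 1: Lagos, Perth, Porto, Quito, Sofia, Tokyo
Level 2: Bern, Cairo, Dakar, Delhi, Dubai, Hanoi, Kigali, Minsk, Rabat, Vilnius
Level 3: Kyoto, Riga
Minsk first appears at level 2.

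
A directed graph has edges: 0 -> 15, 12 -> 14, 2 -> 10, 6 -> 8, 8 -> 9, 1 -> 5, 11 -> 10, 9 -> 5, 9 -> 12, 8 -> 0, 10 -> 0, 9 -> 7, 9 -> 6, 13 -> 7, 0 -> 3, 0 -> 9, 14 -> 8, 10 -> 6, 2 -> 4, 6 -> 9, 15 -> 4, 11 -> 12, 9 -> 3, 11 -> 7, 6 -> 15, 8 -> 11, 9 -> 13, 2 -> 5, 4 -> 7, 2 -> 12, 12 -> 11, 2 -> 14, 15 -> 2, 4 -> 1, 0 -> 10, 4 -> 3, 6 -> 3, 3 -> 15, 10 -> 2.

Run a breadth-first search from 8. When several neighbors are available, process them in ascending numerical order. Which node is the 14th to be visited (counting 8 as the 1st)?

Visit 8; enqueue 0, 9, 11 → queue [0, 9, 11]
Visit 0; enqueue 3, 10, 15 → queue [9, 11, 3, 10, 15]
Visit 9; enqueue 5, 6, 7, 12, 13 → queue [11, 3, 10, 15, 5, 6, 7, 12, 13]
Visit 11 → queue [3, 10, 15, 5, 6, 7, 12, 13]
Visit 3 → queue [10, 15, 5, 6, 7, 12, 13]
Visit 10; enqueue 2 → queue [15, 5, 6, 7, 12, 13, 2]
Visit 15; enqueue 4 → queue [5, 6, 7, 12, 13, 2, 4]
Visit 5 → queue [6, 7, 12, 13, 2, 4]
Visit 6 → queue [7, 12, 13, 2, 4]
Visit 7 → queue [12, 13, 2, 4]
Visit 12; enqueue 14 → queue [13, 2, 4, 14]
Visit 13 → queue [2, 4, 14]
Visit 2 → queue [4, 14]
Visit 4; enqueue 1 → queue [14, 1]
Visit 14 → queue [1]
Visit 1 → queue []

Visit order: 8, 0, 9, 11, 3, 10, 15, 5, 6, 7, 12, 13, 2, 4, 14, 1

4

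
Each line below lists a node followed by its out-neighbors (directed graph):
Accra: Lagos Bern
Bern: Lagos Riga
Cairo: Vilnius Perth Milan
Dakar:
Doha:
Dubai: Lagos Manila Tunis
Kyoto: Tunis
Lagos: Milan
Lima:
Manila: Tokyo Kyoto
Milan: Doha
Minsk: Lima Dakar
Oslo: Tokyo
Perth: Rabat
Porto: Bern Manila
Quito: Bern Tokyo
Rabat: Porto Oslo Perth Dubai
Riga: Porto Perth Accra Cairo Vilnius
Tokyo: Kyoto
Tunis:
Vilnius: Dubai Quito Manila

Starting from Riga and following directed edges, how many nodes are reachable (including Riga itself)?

18

BFS from Riga visits: Riga, Porto, Perth, Accra, Cairo, Vilnius, Bern, Manila, Rabat, Lagos, Milan, Dubai, Quito, Tokyo, Kyoto, Oslo, Doha, Tunis
Reachable nodes: 18 of 21 total.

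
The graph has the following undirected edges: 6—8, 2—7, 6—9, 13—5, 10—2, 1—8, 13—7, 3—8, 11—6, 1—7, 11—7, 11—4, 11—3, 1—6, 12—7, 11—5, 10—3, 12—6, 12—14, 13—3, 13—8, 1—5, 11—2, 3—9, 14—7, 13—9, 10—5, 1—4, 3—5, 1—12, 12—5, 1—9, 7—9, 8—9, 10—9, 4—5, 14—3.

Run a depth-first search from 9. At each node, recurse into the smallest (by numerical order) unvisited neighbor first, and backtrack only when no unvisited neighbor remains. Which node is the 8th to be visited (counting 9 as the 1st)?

Visit 9
9 → 1
1 → 4
4 → 5
5 → 3
3 → 8
8 → 6
6 → 11
11 → 2
2 → 7
7 → 12
12 → 14
7 → 13
2 → 10

Visit order: 9, 1, 4, 5, 3, 8, 6, 11, 2, 7, 12, 14, 13, 10

11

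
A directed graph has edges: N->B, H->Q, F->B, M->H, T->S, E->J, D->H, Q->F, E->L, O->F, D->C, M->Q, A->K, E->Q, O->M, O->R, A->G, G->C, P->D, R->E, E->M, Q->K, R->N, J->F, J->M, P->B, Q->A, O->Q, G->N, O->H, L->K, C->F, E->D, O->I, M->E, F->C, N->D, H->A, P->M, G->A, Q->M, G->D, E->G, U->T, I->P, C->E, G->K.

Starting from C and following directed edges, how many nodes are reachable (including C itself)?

BFS from C visits: C, F, E, B, Q, M, L, J, G, D, K, A, H, N
Reachable nodes: 14 of 21 total.

14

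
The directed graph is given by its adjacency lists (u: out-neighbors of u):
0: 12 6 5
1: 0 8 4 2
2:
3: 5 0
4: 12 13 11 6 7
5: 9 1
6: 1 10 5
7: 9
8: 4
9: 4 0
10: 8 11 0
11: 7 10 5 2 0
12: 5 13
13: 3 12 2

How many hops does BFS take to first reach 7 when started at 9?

2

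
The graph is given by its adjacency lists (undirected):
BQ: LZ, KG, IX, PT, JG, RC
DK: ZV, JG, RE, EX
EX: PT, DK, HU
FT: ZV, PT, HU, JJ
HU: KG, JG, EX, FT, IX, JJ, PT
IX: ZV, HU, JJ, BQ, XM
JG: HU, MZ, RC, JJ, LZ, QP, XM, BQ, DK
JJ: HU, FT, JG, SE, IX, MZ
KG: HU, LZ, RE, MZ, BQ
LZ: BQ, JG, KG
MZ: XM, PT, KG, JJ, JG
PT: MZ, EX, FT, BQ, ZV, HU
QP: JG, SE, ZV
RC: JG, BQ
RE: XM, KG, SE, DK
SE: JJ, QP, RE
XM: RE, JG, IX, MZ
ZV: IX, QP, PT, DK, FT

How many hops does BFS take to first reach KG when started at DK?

Level 0: DK
Level 1: EX, JG, RE, ZV
Level 2: BQ, FT, HU, IX, JJ, KG, LZ, MZ, PT, QP, RC, SE, XM
KG first appears at level 2.

2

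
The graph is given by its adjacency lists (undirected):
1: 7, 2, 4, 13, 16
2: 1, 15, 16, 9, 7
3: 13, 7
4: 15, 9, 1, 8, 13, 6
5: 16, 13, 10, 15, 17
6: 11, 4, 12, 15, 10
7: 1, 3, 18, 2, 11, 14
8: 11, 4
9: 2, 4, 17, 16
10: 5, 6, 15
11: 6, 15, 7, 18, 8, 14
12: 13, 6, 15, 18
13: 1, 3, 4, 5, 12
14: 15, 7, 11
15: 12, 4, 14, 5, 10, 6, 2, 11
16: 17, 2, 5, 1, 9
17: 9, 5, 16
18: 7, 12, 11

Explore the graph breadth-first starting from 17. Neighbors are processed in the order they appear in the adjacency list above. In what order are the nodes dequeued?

Visit 17; enqueue 9, 5, 16 → queue [9, 5, 16]
Visit 9; enqueue 2, 4 → queue [5, 16, 2, 4]
Visit 5; enqueue 13, 10, 15 → queue [16, 2, 4, 13, 10, 15]
Visit 16; enqueue 1 → queue [2, 4, 13, 10, 15, 1]
Visit 2; enqueue 7 → queue [4, 13, 10, 15, 1, 7]
Visit 4; enqueue 8, 6 → queue [13, 10, 15, 1, 7, 8, 6]
Visit 13; enqueue 3, 12 → queue [10, 15, 1, 7, 8, 6, 3, 12]
Visit 10 → queue [15, 1, 7, 8, 6, 3, 12]
Visit 15; enqueue 14, 11 → queue [1, 7, 8, 6, 3, 12, 14, 11]
Visit 1 → queue [7, 8, 6, 3, 12, 14, 11]
Visit 7; enqueue 18 → queue [8, 6, 3, 12, 14, 11, 18]
Visit 8 → queue [6, 3, 12, 14, 11, 18]
Visit 6 → queue [3, 12, 14, 11, 18]
Visit 3 → queue [12, 14, 11, 18]
Visit 12 → queue [14, 11, 18]
Visit 14 → queue [11, 18]
Visit 11 → queue [18]
Visit 18 → queue []

17 9 5 16 2 4 13 10 15 1 7 8 6 3 12 14 11 18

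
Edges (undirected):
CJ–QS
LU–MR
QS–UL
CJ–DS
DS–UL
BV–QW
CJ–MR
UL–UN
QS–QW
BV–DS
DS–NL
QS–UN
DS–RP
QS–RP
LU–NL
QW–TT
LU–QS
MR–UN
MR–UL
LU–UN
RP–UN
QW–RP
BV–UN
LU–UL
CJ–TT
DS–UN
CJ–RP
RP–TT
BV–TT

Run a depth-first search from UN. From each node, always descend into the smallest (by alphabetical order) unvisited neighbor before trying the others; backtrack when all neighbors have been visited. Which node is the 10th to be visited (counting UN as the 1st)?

RP

Visit UN
UN → BV
BV → DS
DS → CJ
CJ → MR
MR → LU
LU → NL
LU → QS
QS → QW
QW → RP
RP → TT
QS → UL

Visit order: UN, BV, DS, CJ, MR, LU, NL, QS, QW, RP, TT, UL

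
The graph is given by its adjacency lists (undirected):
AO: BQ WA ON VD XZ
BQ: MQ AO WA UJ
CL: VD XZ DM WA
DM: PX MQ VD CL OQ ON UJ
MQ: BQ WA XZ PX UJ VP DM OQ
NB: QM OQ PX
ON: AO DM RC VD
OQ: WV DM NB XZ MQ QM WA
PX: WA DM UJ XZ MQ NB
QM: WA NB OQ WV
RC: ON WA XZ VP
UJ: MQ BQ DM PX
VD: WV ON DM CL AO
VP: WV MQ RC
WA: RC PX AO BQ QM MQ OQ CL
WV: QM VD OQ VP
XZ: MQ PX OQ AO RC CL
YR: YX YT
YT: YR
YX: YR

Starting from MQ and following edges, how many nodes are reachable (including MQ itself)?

17

BFS from MQ visits: MQ, XZ, WA, VP, UJ, PX, OQ, DM, BQ, RC, CL, AO, QM, WV, NB, VD, ON
Reachable nodes: 17 of 20 total.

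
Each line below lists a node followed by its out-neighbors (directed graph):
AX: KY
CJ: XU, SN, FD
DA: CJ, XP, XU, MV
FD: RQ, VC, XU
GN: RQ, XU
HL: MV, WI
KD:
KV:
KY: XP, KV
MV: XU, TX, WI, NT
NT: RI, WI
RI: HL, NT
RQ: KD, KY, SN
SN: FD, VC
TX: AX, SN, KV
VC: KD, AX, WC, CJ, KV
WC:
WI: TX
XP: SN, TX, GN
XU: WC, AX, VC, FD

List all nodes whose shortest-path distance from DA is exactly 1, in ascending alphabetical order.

CJ, MV, XP, XU

Level 0: DA
Level 1: CJ, MV, XP, XU
Level 2: AX, FD, GN, NT, SN, TX, VC, WC, WI
Level 3: KD, KV, KY, RI, RQ
Level 4: HL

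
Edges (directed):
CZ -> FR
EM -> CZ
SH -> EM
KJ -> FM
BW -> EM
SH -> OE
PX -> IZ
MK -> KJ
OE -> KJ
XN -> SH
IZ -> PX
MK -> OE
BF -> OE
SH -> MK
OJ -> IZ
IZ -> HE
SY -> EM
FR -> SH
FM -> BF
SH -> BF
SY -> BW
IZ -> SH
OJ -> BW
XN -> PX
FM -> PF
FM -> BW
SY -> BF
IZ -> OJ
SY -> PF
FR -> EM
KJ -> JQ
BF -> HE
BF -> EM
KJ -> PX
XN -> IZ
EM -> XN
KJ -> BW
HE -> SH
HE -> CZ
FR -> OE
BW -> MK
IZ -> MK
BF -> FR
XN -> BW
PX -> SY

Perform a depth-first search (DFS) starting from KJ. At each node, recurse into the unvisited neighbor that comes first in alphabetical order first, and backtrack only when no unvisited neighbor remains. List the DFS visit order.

KJ → BW → EM → CZ → FR → OE → SH → BF → HE → MK → XN → IZ → OJ → PX → SY → PF → FM → JQ

Visit KJ
KJ → BW
BW → EM
EM → CZ
CZ → FR
FR → OE
FR → SH
SH → BF
BF → HE
SH → MK
EM → XN
XN → IZ
IZ → OJ
IZ → PX
PX → SY
SY → PF
KJ → FM
KJ → JQ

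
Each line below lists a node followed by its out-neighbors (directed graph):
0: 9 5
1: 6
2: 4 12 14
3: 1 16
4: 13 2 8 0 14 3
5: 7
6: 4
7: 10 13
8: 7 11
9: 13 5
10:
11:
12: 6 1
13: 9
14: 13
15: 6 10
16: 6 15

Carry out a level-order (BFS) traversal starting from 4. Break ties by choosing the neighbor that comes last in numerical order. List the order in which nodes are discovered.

Visit 4; enqueue 14, 13, 8, 3, 2, 0 → queue [14, 13, 8, 3, 2, 0]
Visit 14 → queue [13, 8, 3, 2, 0]
Visit 13; enqueue 9 → queue [8, 3, 2, 0, 9]
Visit 8; enqueue 11, 7 → queue [3, 2, 0, 9, 11, 7]
Visit 3; enqueue 16, 1 → queue [2, 0, 9, 11, 7, 16, 1]
Visit 2; enqueue 12 → queue [0, 9, 11, 7, 16, 1, 12]
Visit 0; enqueue 5 → queue [9, 11, 7, 16, 1, 12, 5]
Visit 9 → queue [11, 7, 16, 1, 12, 5]
Visit 11 → queue [7, 16, 1, 12, 5]
Visit 7; enqueue 10 → queue [16, 1, 12, 5, 10]
Visit 16; enqueue 15, 6 → queue [1, 12, 5, 10, 15, 6]
Visit 1 → queue [12, 5, 10, 15, 6]
Visit 12 → queue [5, 10, 15, 6]
Visit 5 → queue [10, 15, 6]
Visit 10 → queue [15, 6]
Visit 15 → queue [6]
Visit 6 → queue []

4 → 14 → 13 → 8 → 3 → 2 → 0 → 9 → 11 → 7 → 16 → 1 → 12 → 5 → 10 → 15 → 6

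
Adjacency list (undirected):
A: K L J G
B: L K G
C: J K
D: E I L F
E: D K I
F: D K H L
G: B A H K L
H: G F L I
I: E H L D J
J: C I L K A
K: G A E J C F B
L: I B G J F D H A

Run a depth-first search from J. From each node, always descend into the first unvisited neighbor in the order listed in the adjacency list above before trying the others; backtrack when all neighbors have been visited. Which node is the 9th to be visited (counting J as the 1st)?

D

Visit J
J → C
C → K
K → G
G → B
B → L
L → I
I → E
E → D
D → F
F → H
L → A

Visit order: J, C, K, G, B, L, I, E, D, F, H, A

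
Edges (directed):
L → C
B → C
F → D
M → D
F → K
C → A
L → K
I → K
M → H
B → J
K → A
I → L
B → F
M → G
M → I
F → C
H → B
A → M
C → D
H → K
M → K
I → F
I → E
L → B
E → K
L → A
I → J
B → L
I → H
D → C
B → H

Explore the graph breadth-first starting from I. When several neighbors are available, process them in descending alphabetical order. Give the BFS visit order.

Visit I; enqueue L, K, J, H, F, E → queue [L, K, J, H, F, E]
Visit L; enqueue C, B, A → queue [K, J, H, F, E, C, B, A]
Visit K → queue [J, H, F, E, C, B, A]
Visit J → queue [H, F, E, C, B, A]
Visit H → queue [F, E, C, B, A]
Visit F; enqueue D → queue [E, C, B, A, D]
Visit E → queue [C, B, A, D]
Visit C → queue [B, A, D]
Visit B → queue [A, D]
Visit A; enqueue M → queue [D, M]
Visit D → queue [M]
Visit M; enqueue G → queue [G]
Visit G → queue []

I L K J H F E C B A D M G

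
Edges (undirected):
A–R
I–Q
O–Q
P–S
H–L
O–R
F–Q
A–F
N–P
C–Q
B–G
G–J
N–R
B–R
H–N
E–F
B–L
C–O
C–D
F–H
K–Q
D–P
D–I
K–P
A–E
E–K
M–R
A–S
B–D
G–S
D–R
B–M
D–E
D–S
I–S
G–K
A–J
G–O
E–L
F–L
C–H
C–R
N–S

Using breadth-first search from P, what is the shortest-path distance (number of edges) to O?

3

Level 0: P
Level 1: D, K, N, S
Level 2: A, B, C, E, G, H, I, Q, R
Level 3: F, J, L, M, O
O first appears at level 3.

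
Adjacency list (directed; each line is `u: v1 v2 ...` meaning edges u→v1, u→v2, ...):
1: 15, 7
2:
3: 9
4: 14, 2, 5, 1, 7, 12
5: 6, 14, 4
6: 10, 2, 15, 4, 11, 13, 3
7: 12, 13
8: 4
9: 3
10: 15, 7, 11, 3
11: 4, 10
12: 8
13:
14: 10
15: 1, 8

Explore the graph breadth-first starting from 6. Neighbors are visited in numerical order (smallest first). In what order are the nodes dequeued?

6, 2, 3, 4, 10, 11, 13, 15, 9, 1, 5, 7, 12, 14, 8

Visit 6; enqueue 2, 3, 4, 10, 11, 13, 15 → queue [2, 3, 4, 10, 11, 13, 15]
Visit 2 → queue [3, 4, 10, 11, 13, 15]
Visit 3; enqueue 9 → queue [4, 10, 11, 13, 15, 9]
Visit 4; enqueue 1, 5, 7, 12, 14 → queue [10, 11, 13, 15, 9, 1, 5, 7, 12, 14]
Visit 10 → queue [11, 13, 15, 9, 1, 5, 7, 12, 14]
Visit 11 → queue [13, 15, 9, 1, 5, 7, 12, 14]
Visit 13 → queue [15, 9, 1, 5, 7, 12, 14]
Visit 15; enqueue 8 → queue [9, 1, 5, 7, 12, 14, 8]
Visit 9 → queue [1, 5, 7, 12, 14, 8]
Visit 1 → queue [5, 7, 12, 14, 8]
Visit 5 → queue [7, 12, 14, 8]
Visit 7 → queue [12, 14, 8]
Visit 12 → queue [14, 8]
Visit 14 → queue [8]
Visit 8 → queue []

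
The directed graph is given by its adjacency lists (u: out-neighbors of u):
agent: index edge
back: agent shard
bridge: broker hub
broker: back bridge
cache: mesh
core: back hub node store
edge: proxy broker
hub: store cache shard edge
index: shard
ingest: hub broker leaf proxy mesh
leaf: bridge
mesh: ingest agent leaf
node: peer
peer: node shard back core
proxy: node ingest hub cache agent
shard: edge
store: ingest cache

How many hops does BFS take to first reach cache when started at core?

Level 0: core
Level 1: back, hub, node, store
Level 2: agent, cache, edge, ingest, peer, shard
Level 3: broker, index, leaf, mesh, proxy
Level 4: bridge
cache first appears at level 2.

2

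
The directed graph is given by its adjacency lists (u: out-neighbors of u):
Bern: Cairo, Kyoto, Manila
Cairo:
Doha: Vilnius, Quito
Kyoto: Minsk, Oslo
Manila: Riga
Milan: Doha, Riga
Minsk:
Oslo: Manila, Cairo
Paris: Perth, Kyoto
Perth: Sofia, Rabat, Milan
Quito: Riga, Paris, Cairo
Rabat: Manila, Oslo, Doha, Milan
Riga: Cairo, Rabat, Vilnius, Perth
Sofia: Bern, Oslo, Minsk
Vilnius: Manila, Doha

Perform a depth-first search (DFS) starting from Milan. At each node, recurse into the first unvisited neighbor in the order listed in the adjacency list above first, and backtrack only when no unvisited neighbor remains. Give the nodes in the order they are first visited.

Milan -> Doha -> Vilnius -> Manila -> Riga -> Cairo -> Rabat -> Oslo -> Perth -> Sofia -> Bern -> Kyoto -> Minsk -> Quito -> Paris

Visit Milan
Milan → Doha
Doha → Vilnius
Vilnius → Manila
Manila → Riga
Riga → Cairo
Riga → Rabat
Rabat → Oslo
Riga → Perth
Perth → Sofia
Sofia → Bern
Bern → Kyoto
Kyoto → Minsk
Doha → Quito
Quito → Paris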